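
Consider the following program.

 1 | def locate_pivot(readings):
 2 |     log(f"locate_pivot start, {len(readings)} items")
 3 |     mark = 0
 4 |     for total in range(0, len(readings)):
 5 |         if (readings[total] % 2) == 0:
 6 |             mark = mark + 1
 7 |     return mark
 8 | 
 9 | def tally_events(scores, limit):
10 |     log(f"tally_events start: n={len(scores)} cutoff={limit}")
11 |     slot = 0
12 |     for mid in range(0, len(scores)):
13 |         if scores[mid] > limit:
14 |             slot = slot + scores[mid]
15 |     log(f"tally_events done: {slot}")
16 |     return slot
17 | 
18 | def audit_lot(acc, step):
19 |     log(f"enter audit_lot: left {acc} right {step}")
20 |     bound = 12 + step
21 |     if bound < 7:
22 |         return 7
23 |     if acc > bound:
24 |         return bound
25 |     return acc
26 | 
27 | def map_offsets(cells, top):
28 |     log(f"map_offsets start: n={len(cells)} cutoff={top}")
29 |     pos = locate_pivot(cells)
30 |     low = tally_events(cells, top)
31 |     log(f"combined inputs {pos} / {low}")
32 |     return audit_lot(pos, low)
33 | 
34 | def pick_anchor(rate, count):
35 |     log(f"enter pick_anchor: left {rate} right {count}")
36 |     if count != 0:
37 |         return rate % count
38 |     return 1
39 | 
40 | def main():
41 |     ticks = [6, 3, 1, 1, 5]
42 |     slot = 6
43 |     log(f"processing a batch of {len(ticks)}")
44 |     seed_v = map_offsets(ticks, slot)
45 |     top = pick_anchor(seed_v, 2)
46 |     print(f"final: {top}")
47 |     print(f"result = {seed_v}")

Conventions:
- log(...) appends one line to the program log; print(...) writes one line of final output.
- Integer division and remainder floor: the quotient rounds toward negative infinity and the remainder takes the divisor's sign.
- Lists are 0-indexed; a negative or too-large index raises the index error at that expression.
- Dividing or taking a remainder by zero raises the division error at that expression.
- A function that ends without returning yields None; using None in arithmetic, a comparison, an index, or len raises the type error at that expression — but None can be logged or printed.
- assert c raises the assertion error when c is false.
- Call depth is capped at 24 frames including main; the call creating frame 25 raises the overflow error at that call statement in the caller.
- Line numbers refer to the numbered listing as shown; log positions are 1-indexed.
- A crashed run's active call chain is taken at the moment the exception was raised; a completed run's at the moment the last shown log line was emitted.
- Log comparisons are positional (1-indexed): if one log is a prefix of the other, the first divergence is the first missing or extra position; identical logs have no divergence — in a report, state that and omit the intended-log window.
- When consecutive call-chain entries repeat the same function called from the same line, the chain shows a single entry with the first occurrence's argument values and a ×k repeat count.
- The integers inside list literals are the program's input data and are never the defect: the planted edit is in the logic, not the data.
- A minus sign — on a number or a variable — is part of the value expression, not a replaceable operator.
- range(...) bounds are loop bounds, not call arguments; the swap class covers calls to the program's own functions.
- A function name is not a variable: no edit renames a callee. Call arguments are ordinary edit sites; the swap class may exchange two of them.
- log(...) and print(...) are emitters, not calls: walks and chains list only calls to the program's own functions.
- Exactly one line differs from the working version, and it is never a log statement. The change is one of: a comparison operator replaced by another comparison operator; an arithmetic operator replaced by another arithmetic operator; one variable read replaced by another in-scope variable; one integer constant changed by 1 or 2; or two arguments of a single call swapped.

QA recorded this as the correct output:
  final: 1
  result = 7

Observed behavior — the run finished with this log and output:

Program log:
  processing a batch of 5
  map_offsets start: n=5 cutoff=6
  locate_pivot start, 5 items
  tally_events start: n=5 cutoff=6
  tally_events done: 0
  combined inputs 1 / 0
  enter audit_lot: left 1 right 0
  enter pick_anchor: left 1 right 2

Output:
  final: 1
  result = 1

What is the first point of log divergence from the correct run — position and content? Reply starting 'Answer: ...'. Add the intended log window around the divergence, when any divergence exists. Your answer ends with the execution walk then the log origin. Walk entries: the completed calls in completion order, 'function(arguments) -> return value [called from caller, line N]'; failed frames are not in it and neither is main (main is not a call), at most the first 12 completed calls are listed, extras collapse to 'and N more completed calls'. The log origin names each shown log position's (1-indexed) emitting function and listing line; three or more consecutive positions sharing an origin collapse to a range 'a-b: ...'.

Answer: position 8 — the shown line 'enter pick_anchor: left 1 right 2' should read 'enter pick_anchor: left 7 right 2'.
Intended log window:
  6: combined inputs 1 / 0
  7: enter audit_lot: left 1 right 0
  8: enter pick_anchor: left 7 right 2
Execution walk:
  locate_pivot([6, 3, 1, 1, 5]) -> 1  [called from map_offsets, line 29]
  tally_events([6, 3, 1, 1, 5], 6) -> 0  [called from map_offsets, line 30]
  audit_lot(1, 0) -> 1  [called from map_offsets, line 32]
  map_offsets([6, 3, 1, 1, 5], 6) -> 1  [called from main, line 44]
  pick_anchor(1, 2) -> 1  [called from main, line 45]
Log origin:
  1: emitted by main (line 43)
  2: emitted by map_offsets (line 28)
  3: emitted by locate_pivot (line 2)
  4: emitted by tally_events (line 10)
  5: emitted by tally_events (line 15)
  6: emitted by map_offsets (line 31)
  7: emitted by audit_lot (line 19)
  8: emitted by pick_anchor (line 35)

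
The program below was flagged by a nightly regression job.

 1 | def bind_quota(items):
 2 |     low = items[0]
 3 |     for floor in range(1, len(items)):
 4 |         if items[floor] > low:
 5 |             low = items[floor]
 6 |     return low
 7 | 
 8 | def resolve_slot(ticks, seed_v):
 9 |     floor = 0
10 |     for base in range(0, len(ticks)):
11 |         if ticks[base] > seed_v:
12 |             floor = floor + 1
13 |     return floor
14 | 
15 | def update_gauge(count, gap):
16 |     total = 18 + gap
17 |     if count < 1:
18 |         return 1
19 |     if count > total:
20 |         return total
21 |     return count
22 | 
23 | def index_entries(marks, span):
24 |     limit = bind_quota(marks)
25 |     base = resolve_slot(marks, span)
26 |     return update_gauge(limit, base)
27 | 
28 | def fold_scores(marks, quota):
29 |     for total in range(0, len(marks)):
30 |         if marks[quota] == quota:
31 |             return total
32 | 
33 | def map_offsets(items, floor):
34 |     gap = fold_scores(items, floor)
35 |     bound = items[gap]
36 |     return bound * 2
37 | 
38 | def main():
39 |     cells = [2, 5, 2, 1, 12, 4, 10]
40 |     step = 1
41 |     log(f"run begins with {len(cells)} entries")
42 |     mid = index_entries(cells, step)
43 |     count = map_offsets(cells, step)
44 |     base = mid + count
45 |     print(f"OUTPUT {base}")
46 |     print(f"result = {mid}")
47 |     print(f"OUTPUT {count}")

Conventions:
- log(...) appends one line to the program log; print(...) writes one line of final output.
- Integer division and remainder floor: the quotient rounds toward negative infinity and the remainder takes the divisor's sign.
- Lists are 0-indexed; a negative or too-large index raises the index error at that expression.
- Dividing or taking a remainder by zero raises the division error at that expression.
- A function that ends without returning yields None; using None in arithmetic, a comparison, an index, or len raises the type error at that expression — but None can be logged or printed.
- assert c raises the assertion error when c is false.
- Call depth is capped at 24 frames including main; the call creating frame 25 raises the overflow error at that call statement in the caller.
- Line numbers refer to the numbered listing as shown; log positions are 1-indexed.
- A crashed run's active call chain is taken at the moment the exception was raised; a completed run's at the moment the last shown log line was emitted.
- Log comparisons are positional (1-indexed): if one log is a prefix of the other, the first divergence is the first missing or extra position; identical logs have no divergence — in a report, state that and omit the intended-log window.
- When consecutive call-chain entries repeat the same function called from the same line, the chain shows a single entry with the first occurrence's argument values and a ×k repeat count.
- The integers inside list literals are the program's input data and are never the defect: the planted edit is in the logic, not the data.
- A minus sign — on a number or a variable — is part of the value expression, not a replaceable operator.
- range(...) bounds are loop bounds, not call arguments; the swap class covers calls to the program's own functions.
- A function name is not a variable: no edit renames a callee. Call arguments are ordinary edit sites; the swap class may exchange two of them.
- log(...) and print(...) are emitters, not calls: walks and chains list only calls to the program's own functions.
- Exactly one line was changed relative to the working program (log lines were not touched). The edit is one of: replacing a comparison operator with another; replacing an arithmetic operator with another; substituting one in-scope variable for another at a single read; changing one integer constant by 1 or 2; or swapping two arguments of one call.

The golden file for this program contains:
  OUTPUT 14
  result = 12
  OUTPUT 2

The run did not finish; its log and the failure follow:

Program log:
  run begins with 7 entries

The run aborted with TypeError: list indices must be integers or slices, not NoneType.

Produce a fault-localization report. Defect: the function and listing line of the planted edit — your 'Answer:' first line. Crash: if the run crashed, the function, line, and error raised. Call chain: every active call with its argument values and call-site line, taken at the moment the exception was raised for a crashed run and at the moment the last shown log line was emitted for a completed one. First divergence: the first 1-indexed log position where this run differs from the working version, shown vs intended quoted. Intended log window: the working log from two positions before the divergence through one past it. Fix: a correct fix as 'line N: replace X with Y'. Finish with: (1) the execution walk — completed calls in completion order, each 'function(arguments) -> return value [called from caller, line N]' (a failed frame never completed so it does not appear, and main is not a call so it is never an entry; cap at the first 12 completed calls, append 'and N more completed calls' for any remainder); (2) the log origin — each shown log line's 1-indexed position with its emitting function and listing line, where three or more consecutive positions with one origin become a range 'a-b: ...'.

Answer: the defect is in fold_scores at line 30.
The tell: Up to the failure, the log is exactly the working version's.
Crash: map_offsets, line 35, TypeError.
Call chain: main -> map_offsets([2, 5, 2, 1, 12, 4, 10], 1) (called at line 43).
First divergence: none — the logs agree in full.
Execution walk:
  bind_quota([2, 5, 2, 1, 12, 4, 10]) -> 12  [called from index_entries, line 24]
  resolve_slot([2, 5, 2, 1, 12, 4, 10], 1) -> 6  [called from index_entries, line 25]
  update_gauge(12, 6) -> 12  [called from index_entries, line 26]
  index_entries([2, 5, 2, 1, 12, 4, 10], 1) -> 12  [called from main, line 42]
  fold_scores([2, 5, 2, 1, 12, 4, 10], 1) -> None  [called from map_offsets, line 34]
Log origin:
  1: emitted by main (line 41)
A correct fix: line 30: replace `marks[quota]` with `marks[total]`.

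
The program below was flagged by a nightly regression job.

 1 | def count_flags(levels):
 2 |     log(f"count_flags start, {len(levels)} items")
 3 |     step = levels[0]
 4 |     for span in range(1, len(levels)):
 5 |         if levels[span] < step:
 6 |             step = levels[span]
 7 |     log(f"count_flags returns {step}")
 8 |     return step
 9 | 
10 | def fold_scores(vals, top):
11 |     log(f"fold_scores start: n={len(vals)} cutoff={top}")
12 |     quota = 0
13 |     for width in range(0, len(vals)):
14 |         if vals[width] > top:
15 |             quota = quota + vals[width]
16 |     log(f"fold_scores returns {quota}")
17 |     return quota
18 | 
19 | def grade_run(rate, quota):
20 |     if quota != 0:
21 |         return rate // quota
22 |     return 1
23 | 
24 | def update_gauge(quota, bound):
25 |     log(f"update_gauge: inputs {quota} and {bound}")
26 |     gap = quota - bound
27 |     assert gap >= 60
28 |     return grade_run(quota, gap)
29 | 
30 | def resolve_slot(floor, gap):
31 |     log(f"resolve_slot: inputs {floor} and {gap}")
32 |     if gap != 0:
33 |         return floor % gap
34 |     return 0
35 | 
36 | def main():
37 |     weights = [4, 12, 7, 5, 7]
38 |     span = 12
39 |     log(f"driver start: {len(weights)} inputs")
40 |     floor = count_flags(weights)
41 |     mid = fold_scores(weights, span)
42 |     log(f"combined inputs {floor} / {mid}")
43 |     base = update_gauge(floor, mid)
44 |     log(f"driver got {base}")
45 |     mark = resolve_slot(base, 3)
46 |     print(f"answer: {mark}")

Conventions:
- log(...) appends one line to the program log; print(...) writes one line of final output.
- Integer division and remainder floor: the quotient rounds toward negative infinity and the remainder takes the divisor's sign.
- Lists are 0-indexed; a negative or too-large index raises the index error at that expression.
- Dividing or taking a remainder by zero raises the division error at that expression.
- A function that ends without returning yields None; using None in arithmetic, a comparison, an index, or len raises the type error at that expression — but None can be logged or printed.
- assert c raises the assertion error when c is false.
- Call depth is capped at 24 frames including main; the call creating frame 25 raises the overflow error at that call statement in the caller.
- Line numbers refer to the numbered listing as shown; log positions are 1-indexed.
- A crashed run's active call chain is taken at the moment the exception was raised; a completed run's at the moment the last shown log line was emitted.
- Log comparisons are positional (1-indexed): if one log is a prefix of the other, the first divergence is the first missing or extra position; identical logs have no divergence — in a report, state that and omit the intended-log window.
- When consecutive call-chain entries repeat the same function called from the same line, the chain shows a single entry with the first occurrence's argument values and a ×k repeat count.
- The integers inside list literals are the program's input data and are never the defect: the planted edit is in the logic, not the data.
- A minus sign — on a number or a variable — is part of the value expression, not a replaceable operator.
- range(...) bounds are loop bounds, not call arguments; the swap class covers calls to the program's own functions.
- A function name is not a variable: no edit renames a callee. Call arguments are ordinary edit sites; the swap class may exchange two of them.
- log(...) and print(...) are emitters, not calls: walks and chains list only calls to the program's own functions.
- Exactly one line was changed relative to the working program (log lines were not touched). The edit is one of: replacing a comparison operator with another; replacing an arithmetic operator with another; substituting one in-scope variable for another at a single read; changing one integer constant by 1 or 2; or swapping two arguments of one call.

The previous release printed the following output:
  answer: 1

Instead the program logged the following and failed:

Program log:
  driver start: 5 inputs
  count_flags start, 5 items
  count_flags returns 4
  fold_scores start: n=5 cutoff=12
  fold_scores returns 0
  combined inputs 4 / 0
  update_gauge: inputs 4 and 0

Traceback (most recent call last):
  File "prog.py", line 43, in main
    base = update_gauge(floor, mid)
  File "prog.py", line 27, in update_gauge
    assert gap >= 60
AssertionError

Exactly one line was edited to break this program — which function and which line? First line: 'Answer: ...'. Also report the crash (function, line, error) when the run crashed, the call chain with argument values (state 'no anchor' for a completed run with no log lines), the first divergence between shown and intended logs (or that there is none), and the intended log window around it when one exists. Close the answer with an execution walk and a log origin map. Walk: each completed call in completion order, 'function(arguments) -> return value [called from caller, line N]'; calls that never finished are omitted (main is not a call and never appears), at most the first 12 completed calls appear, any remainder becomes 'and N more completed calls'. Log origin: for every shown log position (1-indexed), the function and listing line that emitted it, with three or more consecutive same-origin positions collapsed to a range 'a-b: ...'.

Answer: the defect is in update_gauge at line 27.
Core observation: The shown log is a 7-line prefix of the intended one, whose next entry is 'driver got 1'.
Crash: update_gauge, line 27, AssertionError.
Call chain: main -> update_gauge(4, 0) (called at line 43).
First divergence: position 8 — after 7 matching lines the faulty run goes silent; intended next line 'driver got 1'.
Intended log window:
  6: combined inputs 4 / 0
  7: update_gauge: inputs 4 and 0
  8: driver got 1
  9: resolve_slot: inputs 1 and 3
Execution walk:
  count_flags([4, 12, 7, 5, 7]) -> 4  [called from main, line 40]
  fold_scores([4, 12, 7, 5, 7], 12) -> 0  [called from main, line 41]
Log line origins:
  1: from main, line 39
  2: from count_flags, line 2
  3: from count_flags, line 7
  4: from fold_scores, line 11
  5: from fold_scores, line 16
  6: from main, line 42
  7: from update_gauge, line 25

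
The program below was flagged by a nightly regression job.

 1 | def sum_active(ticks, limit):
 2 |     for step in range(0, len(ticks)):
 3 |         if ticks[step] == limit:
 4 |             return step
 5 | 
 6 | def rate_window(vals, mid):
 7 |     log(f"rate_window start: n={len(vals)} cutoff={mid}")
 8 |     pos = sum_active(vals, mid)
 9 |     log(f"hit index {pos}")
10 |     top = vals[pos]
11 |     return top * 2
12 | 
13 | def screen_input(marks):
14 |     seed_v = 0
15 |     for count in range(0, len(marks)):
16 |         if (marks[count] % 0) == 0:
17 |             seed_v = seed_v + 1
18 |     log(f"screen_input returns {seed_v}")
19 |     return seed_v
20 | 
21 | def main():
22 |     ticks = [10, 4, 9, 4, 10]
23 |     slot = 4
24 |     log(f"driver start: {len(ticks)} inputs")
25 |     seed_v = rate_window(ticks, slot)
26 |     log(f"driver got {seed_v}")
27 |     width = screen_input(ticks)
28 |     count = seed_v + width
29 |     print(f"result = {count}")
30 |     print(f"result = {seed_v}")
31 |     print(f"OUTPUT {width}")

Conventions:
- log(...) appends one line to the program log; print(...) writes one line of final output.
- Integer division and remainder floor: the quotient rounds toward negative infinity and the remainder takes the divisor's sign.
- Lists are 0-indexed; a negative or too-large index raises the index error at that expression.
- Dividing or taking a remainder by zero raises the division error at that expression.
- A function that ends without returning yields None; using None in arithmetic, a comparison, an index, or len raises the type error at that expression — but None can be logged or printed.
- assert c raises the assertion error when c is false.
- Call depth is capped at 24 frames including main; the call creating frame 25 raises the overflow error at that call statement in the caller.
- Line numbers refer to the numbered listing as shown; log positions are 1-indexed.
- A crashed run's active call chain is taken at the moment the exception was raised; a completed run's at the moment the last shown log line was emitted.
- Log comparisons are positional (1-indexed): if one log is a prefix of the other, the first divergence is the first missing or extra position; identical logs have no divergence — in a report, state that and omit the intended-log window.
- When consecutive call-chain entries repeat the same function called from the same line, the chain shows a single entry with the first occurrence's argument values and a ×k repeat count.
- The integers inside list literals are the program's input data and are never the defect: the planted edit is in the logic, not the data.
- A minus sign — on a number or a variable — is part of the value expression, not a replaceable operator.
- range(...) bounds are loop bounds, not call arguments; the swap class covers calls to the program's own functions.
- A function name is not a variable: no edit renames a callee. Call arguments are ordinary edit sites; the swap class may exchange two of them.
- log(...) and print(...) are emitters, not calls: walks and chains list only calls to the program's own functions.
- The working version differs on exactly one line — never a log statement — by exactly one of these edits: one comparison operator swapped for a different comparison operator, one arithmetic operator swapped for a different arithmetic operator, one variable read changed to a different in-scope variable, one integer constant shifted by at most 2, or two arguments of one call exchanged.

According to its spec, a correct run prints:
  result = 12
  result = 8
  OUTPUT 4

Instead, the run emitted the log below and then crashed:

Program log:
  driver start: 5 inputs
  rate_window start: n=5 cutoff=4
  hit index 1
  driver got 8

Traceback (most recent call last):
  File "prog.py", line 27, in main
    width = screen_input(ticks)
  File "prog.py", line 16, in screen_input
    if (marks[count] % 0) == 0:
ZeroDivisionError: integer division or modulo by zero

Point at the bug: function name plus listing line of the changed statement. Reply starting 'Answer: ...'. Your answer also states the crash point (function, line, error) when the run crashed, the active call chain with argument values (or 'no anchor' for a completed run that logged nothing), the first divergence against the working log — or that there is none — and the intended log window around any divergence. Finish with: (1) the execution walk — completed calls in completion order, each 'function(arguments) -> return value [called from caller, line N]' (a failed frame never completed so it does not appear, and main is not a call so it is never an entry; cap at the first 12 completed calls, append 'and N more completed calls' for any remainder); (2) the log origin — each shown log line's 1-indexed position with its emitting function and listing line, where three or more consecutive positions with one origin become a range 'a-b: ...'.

Answer: the defect is in screen_input at line 16.
Key fact: A complete run would log 'screen_input returns 4' next, but this one stopped at 4 lines.
Crash: screen_input, line 16, ZeroDivisionError.
Call chain: main -> screen_input([10, 4, 9, 4, 10]) (called at line 27).
First divergence: position 5 — after 4 matching lines the faulty run goes silent; intended next line 'screen_input returns 4'.
Intended log window:
  3: hit index 1
  4: driver got 8
  5: screen_input returns 4
Execution walk:
  sum_active([10, 4, 9, 4, 10], 4) -> 1  [called from rate_window, line 8]
  rate_window([10, 4, 9, 4, 10], 4) -> 8  [called from main, line 25]
Log line origins:
  1 — main, line 24
  2 — rate_window, line 7
  3 — rate_window, line 9
  4 — main, line 26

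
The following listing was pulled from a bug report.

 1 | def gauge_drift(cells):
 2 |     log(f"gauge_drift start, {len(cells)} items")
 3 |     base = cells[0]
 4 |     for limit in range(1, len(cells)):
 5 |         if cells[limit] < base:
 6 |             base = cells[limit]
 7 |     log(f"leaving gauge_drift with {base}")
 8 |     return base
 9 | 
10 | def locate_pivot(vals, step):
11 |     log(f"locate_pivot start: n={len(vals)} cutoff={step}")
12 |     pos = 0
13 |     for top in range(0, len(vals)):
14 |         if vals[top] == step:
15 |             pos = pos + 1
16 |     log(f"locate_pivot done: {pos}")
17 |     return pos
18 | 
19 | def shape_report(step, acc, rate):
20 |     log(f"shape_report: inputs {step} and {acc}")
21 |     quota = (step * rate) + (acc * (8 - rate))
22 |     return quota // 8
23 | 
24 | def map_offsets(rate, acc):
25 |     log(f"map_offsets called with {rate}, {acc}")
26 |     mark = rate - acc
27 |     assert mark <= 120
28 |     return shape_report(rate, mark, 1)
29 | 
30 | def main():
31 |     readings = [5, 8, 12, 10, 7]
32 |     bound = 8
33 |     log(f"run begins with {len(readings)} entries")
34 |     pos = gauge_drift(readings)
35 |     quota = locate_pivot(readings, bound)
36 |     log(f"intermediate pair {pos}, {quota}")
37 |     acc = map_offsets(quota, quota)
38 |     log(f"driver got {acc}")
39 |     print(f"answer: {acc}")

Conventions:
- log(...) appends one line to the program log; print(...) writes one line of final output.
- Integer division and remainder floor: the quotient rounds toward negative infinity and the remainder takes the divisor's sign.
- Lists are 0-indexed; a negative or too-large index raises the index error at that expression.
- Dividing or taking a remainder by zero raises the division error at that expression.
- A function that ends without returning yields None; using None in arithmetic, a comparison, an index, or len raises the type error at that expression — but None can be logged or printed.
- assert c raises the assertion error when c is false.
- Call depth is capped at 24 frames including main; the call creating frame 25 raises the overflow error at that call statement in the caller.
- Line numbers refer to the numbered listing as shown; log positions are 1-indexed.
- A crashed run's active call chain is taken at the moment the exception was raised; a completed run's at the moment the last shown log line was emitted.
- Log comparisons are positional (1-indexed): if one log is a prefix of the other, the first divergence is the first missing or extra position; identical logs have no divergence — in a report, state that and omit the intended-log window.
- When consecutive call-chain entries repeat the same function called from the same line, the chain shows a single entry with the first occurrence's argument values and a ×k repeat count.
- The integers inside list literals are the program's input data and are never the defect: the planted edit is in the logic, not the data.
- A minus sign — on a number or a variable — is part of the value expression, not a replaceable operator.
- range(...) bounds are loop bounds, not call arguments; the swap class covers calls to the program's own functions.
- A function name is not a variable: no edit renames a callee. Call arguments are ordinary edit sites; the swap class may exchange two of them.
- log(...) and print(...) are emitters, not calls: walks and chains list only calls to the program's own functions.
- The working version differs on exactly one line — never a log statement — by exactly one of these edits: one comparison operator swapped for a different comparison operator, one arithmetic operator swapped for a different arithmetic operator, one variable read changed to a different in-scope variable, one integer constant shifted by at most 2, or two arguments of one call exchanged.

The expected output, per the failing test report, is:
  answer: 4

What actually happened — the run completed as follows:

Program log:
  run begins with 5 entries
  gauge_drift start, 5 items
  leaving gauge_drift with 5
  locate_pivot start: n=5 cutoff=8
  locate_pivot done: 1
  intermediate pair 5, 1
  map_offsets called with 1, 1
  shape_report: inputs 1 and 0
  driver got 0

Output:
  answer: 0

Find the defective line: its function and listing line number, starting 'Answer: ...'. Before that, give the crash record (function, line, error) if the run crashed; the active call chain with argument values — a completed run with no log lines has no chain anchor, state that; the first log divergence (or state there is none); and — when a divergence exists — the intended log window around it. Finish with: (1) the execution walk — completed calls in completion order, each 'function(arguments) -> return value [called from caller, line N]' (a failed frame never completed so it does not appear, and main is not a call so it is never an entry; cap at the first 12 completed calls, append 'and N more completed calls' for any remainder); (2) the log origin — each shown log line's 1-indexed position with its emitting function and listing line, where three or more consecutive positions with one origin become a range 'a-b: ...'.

Answer: the defect is in main at line 37.
The tell: The earliest visible damage is log position 7 — 'map_offsets called with 1, 1' rather than the intended 'map_offsets called with 5, 1'.
Call chain: main.
First divergence: at position 7 the run shows 'map_offsets called with 1, 1' where the working version logs 'map_offsets called with 5, 1'.
Intended log window:
  5: locate_pivot done: 1
  6: intermediate pair 5, 1
  7: map_offsets called with 5, 1
  8: shape_report: inputs 5 and 4
Execution walk:
  gauge_drift([5, 8, 12, 10, 7]) -> 5  [called from main, line 34]
  locate_pivot([5, 8, 12, 10, 7], 8) -> 1  [called from main, line 35]
  shape_report(1, 0, 1) -> 0  [called from map_offsets, line 28]
  map_offsets(1, 1) -> 0  [called from main, line 37]
Log origin:
  1: emitted by main (line 33)
  2: emitted by gauge_drift (line 2)
  3: emitted by gauge_drift (line 7)
  4: emitted by locate_pivot (line 11)
  5: emitted by locate_pivot (line 16)
  6: emitted by main (line 36)
  7: emitted by map_offsets (line 25)
  8: emitted by shape_report (line 20)
  9: emitted by main (line 38)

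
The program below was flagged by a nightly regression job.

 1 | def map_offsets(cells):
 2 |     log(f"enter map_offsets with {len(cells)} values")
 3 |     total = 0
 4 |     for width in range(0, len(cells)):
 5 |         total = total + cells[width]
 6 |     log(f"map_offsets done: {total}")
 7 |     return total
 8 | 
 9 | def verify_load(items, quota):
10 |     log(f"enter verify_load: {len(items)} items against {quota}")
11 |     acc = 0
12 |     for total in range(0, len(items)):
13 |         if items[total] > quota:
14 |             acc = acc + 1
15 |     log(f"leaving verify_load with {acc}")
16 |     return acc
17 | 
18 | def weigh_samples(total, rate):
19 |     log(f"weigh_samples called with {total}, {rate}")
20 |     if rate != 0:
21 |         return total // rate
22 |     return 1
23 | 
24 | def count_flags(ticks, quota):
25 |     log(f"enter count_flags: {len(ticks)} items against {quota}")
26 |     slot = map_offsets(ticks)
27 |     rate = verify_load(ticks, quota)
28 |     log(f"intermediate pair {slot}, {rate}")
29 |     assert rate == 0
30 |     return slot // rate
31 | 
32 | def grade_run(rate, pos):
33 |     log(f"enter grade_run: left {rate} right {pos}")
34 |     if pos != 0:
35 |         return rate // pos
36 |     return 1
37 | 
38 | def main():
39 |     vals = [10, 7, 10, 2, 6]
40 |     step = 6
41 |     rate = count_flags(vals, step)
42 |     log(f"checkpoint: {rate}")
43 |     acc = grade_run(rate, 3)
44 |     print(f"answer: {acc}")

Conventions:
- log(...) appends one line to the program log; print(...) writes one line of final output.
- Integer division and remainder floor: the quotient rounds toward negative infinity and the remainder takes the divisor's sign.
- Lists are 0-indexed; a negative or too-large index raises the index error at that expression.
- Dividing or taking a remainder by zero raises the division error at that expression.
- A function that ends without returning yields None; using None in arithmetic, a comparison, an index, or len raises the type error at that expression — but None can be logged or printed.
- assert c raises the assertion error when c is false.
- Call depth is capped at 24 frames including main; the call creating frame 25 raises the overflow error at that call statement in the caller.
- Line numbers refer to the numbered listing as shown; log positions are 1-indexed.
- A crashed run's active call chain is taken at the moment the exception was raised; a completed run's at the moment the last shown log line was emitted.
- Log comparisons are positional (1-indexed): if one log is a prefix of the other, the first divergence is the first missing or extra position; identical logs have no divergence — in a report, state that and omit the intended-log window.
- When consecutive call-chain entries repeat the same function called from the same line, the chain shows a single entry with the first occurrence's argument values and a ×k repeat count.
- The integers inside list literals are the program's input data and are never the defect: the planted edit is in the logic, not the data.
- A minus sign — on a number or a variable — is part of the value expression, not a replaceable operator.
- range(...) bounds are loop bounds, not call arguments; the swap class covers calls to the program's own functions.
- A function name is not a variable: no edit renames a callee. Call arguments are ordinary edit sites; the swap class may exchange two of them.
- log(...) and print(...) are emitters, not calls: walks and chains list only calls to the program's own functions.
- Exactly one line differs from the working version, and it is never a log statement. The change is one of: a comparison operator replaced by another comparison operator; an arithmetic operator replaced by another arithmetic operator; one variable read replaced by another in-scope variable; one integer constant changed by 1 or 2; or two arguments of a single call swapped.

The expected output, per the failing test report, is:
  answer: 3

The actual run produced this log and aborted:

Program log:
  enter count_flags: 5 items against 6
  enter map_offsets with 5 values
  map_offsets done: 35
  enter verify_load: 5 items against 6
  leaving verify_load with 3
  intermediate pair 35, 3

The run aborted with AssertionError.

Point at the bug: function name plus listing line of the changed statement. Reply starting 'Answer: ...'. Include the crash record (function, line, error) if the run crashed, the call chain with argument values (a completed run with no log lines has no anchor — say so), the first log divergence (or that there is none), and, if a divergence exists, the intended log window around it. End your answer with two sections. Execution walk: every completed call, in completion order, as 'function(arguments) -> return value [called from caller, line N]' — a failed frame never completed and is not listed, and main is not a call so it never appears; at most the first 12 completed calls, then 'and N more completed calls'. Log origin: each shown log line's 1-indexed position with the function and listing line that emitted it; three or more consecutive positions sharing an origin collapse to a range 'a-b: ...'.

Answer: the defect is in count_flags at line 29.
Core observation: After 6 matching log lines the faulty run goes silent, while the working version continues with 'checkpoint: 11'.
Crash: count_flags, line 29, AssertionError.
Call chain: main -> count_flags([10, 7, 10, 2, 6], 6) (called at line 41).
First divergence: position 7 — the faulty run's log ends after 6 lines; the working version continues with 'checkpoint: 11'.
Intended log window:
  5: leaving verify_load with 3
  6: intermediate pair 35, 3
  7: checkpoint: 11
  8: enter grade_run: left 11 right 3
Execution walk:
  map_offsets([10, 7, 10, 2, 6]) -> 35  [called from count_flags, line 26]
  verify_load([10, 7, 10, 2, 6], 6) -> 3  [called from count_flags, line 27]
Origin of each log line:
  1: emitted by count_flags (line 25)
  2: emitted by map_offsets (line 2)
  3: emitted by map_offsets (line 6)
  4: emitted by verify_load (line 10)
  5: emitted by verify_load (line 15)
  6: emitted by count_flags (line 28)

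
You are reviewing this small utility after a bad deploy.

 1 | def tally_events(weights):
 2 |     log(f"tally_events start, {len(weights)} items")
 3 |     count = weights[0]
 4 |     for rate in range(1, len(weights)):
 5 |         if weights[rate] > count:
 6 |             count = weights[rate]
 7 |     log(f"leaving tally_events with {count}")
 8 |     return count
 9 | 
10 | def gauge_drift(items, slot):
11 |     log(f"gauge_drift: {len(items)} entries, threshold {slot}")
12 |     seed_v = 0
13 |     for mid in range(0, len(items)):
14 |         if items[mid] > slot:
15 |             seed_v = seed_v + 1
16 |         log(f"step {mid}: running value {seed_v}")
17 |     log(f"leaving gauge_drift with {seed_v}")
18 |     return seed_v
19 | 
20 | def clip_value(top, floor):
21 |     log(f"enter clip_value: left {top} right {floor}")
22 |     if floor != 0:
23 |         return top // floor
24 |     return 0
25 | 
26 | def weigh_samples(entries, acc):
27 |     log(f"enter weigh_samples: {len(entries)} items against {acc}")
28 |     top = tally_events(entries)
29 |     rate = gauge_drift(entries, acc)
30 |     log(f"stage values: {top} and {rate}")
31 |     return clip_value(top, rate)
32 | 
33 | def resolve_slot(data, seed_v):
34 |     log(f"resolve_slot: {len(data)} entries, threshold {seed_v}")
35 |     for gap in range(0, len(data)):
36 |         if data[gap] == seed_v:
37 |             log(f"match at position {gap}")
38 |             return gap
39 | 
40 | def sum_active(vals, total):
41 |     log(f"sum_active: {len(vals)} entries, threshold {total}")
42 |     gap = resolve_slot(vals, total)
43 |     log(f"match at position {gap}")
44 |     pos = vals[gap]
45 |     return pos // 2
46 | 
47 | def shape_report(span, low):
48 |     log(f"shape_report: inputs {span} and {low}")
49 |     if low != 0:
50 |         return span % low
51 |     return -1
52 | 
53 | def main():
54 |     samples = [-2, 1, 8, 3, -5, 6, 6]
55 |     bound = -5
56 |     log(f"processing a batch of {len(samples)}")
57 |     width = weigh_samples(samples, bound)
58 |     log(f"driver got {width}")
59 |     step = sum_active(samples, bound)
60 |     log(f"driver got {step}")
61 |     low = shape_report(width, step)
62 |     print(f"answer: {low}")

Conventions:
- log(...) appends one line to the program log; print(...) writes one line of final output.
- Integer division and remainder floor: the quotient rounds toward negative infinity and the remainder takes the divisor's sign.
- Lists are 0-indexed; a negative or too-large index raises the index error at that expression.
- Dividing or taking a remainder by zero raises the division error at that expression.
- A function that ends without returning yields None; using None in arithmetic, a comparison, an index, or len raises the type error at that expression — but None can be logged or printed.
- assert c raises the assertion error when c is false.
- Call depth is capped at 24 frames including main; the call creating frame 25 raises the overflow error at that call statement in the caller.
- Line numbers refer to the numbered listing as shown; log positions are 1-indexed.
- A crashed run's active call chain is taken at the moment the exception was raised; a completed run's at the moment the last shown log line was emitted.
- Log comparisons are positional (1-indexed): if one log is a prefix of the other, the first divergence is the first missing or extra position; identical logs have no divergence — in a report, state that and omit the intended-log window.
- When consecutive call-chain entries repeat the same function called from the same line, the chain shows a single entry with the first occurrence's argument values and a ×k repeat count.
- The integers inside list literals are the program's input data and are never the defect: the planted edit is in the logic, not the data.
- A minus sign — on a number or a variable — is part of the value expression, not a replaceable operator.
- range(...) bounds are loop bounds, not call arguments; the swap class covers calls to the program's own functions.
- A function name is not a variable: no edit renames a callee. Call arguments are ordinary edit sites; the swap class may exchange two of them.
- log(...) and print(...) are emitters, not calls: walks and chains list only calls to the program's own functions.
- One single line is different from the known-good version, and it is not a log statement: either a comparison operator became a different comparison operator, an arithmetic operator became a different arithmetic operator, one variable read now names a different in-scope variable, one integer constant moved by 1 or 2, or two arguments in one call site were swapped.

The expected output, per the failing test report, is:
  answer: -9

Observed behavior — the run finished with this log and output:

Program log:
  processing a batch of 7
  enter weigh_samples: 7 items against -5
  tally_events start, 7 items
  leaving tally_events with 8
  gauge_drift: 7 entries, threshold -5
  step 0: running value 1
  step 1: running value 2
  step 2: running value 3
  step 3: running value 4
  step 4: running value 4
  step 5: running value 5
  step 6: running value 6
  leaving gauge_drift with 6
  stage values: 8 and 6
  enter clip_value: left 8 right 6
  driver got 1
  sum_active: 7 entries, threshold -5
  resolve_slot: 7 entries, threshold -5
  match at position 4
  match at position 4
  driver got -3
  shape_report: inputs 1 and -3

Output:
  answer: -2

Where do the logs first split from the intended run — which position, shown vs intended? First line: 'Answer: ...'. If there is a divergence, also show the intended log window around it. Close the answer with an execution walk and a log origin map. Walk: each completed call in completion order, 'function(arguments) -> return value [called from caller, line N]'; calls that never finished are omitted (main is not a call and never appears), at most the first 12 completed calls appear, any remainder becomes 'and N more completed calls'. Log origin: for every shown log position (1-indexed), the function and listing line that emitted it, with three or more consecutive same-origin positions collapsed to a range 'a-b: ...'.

Answer: at position 21 the run shows 'driver got -3' where the working version logs 'driver got -10'.
Intended log window:
  19: match at position 4
  20: match at position 4
  21: driver got -10
  22: shape_report: inputs 1 and -10
Execution walk:
  tally_events([-2, 1, 8, 3, -5, 6, 6]) -> 8  [called from weigh_samples, line 28]
  gauge_drift([-2, 1, 8, 3, -5, 6, 6], -5) -> 6  [called from weigh_samples, line 29]
  clip_value(8, 6) -> 1  [called from weigh_samples, line 31]
  weigh_samples([-2, 1, 8, 3, -5, 6, 6], -5) -> 1  [called from main, line 57]
  resolve_slot([-2, 1, 8, 3, -5, 6, 6], -5) -> 4  [called from sum_active, line 42]
  sum_active([-2, 1, 8, 3, -5, 6, 6], -5) -> -3  [called from main, line 59]
  shape_report(1, -3) -> -2  [called from main, line 61]
Log origin:
  1: emitted by main (line 56)
  2: emitted by weigh_samples (line 27)
  3: emitted by tally_events (line 2)
  4: emitted by tally_events (line 7)
  5: emitted by gauge_drift (line 11)
  6-12: emitted by gauge_drift (line 16)
  13: emitted by gauge_drift (line 17)
  14: emitted by weigh_samples (line 30)
  15: emitted by clip_value (line 21)
  16: emitted by main (line 58)
  17: emitted by sum_active (line 41)
  18: emitted by resolve_slot (line 34)
  19: emitted by resolve_slot (line 37)
  20: emitted by sum_active (line 43)
  21: emitted by main (line 60)
  22: emitted by shape_report (line 48)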